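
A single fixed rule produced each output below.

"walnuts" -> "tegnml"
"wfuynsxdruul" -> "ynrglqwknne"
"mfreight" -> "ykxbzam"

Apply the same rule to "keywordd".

Rule — delete the first character, then shift every letter 7 places backward in the alphabet (wrapping around).
For "keywordd", step one produces "eywordd"; step two turns that into "xrphkww".

xrphkww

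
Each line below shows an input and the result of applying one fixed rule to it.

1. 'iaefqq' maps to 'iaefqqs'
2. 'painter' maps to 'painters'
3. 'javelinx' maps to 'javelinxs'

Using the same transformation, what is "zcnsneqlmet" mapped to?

zcnsneqlmets

Rule — append "s".
Doing the same to "zcnsneqlmet": "zcnsneqlmets".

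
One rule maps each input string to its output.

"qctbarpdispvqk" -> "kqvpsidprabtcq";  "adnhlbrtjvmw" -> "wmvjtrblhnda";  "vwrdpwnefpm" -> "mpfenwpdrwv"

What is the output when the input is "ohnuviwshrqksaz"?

The rule is to reverse the string.
Applying that to "ohnuviwshrqksaz" gives "zaskqrhswivunho".

zaskqrhswivunho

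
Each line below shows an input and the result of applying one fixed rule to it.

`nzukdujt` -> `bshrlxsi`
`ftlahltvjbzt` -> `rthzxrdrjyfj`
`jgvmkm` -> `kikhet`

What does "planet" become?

What's happening: swap the front and back halves of the string, then shift every letter 2 places backward in the alphabet (wrapping around).
"planet" → "lcrnjy".

lcrnjy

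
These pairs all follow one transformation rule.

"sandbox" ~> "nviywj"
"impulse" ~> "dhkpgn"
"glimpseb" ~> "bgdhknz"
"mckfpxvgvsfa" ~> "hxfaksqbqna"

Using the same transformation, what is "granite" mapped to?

Each output is the input with this applied: delete the last character, then shift every letter 5 places backward in the alphabet (wrapping around).
Applying both steps to "granite": "granit", then "bmvido".

bmvido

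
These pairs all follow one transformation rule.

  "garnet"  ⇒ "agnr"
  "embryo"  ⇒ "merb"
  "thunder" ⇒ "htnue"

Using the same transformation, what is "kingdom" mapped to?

ikgno

Rule — swap each adjacent pair of characters (1↔2, 3↔4, ...), then delete the last 2 characters.
So "kingdom" becomes "ikgno".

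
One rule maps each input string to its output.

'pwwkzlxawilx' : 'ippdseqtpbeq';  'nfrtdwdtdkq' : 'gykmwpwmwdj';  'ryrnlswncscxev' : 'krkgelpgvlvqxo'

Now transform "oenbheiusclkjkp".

The pattern: shift every letter 7 places backward in the alphabet (wrapping around).
For "oenbheiusclkjkp" the result is "hxguaxbnlvedcdi".

hxguaxbnlvedcdi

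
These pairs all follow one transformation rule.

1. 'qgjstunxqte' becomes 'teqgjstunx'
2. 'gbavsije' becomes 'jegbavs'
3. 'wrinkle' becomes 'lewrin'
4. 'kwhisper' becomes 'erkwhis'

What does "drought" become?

Looking at the pairs, the operation is to move the last 2 characters to the front (rotate right by 2), then delete the last character.
On "drought": the first step gives "htdroug", and the second then gives "htdrou".

htdrou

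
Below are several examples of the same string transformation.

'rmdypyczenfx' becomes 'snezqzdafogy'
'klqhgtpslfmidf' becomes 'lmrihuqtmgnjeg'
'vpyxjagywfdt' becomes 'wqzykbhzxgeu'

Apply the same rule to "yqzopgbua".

The pattern: shift every letter 1 place forward in the alphabet (wrapping around).
Applying that to "yqzopgbua" gives "zrapqhcvb".

zrapqhcvb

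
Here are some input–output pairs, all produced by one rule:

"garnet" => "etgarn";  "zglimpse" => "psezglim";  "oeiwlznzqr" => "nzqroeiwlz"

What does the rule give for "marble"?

What's happening: swap the front and back halves of the string, then move the first character to the end.
Starting from "marble": after the first operation, "blemar"; after the second, "lemarb".

lemarb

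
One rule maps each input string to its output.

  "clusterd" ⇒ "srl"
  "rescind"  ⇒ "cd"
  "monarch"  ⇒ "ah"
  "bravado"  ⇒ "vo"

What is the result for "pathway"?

In each case the input is transformed by: move the first 2 characters to the end (rotate left by 2), then keep one character in every 3, starting at position 2 (positions 2nd, 5th, 8th, ...).
Working it through for "pathway": intermediate "thwaypa", final "hy".
(Check on "rescind": → "scindre" → "cd" ✓)

hy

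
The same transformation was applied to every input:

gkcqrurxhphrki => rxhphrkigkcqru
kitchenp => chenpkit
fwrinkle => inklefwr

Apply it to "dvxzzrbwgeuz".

The transformation: move the last character to the front, then swap the front and back halves of the string.
"dvxzzrbwgeuz" → "rbwgeuzdvxzz".

rbwgeuzdvxzz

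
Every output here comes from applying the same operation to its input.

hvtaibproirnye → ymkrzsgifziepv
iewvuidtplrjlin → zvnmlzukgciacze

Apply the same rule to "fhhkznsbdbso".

wyybqejsusjf

The transformation: shift every letter 9 places backward in the alphabet (wrapping around).
Doing the same to "fhhkznsbdbso": "wyybqejsusjf".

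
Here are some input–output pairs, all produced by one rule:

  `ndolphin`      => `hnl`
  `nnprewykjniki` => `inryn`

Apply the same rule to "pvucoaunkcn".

The pattern: move the last 3 characters to the front (rotate right by 3), then keep one character in every 3, starting at position 1 (positions 1st, 4th, 7th, ...).
Applying both steps to "pvucoaunkcn": "kcnpvucoaun", then "kpcu".

kpcu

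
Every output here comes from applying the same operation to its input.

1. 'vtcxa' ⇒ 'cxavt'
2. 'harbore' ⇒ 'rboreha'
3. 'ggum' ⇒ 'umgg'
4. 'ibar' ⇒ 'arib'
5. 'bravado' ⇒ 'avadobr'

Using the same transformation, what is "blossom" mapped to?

ossombl

The rule is to move the first 2 characters to the end (rotate left by 2).
Doing the same to "blossom": "ossombl".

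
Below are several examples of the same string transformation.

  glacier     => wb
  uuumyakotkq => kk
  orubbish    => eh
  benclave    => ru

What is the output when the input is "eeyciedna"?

Rule — shift every letter 10 places backward in the alphabet (wrapping around), then keep only the first 2 characters.
Working it through for "eeyciedna": intermediate "uuosyutdq", final "uu".

uu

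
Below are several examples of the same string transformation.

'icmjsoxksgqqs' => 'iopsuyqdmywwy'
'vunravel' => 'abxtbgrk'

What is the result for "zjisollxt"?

pfyorudrz

Each output is the input with this applied: swap each adjacent pair of characters (1↔2, 3↔4, ...), then shift every letter 6 places forward in the alphabet (wrapping around).
For "zjisollxt", step one produces "jzsiloxlt"; step two turns that into "pfyorudrz".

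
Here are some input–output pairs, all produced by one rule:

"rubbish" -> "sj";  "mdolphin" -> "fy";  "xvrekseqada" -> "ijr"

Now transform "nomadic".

Looking at the pairs, the operation is to shift every letter 9 places backward in the alphabet (wrapping around), then keep one character in every 3, starting at position 3 (positions 3rd, 6th, 9th, ...).
Starting from "nomadic": after the first operation, "efdruzt"; after the second, "dz".

dz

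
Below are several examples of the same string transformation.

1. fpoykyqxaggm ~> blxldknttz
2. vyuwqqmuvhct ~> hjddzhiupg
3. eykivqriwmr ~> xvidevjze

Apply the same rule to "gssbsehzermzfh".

fofrumrezmsu

The transformation: shift every letter 13 places forward in the alphabet (wrapping around) — i.e. ROT13, then delete the first 2 characters.
For "gssbsehzermzfh", step one produces "tffofrumrezmsu"; step two turns that into "fofrumrezmsu".
(Check on "eykivqriwmr": → "rlxvidevjze" → "xvidevjze" ✓)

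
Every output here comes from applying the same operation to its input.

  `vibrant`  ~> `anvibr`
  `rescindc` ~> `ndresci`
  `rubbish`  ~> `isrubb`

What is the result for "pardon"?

The pattern: delete the last character, then move the last 2 characters to the front (rotate right by 2).
On "pardon": the first step gives "pardo", and the second then gives "dopar".

dopar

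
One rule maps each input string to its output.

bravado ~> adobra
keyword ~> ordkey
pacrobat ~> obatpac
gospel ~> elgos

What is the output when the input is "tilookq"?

In each case the input is transformed by: move the first 3 characters to the end (rotate left by 3), then delete the first character.
Starting from "tilookq": after the first operation, "ookqtil"; after the second, "okqtil".

okqtil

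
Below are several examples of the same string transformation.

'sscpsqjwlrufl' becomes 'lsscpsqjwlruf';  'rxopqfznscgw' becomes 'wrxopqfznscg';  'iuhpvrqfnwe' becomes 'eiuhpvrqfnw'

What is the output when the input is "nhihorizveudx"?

What's happening: move the last character to the front.
Applying that to "nhihorizveudx" gives "xnhihorizveud".

xnhihorizveud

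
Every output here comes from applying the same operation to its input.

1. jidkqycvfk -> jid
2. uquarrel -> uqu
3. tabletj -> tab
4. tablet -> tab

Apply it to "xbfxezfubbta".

xbf

Each output is the input with this applied: keep only the first 3 characters.
On "xbfxezfubbta" that produces "xbf".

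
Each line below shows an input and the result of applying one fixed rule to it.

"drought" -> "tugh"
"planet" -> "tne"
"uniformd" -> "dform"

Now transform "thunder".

Rule — delete the first 3 characters, then move the last character to the front.
Starting from "thunder": after the first operation, "nder"; after the second, "rnde".

rnde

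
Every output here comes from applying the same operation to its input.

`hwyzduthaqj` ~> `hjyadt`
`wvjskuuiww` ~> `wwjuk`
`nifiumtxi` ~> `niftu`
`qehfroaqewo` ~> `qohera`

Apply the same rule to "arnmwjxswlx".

The rule is to keep every other character starting from the first (positions 1st, 3rd, 5th, ...), then take characters alternately from the front and the back (1st, last, 2nd, 2nd-last, ...).
Starting from "arnmwjxswlx": after the first operation, "anwxwx"; after the second, "axnwwx".
(Check on "wvjskuuiww": → "wjkuw" → "wwjuk" ✓)

axnwwx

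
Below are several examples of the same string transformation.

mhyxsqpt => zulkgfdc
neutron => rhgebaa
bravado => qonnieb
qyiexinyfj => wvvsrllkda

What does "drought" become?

utqhgeb

Rule — shift every letter 13 places forward in the alphabet (wrapping around) — i.e. ROT13, then sort the characters into reverse alphabetical order.
Applying that to "drought" gives "utqhgeb".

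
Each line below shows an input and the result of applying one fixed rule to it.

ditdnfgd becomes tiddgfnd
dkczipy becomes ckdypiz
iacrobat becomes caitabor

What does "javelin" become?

vajnile

What's happening: reverse the string, then move the last 3 characters to the front (rotate right by 3).
"javelin" → "nilevaj" → "vajnile".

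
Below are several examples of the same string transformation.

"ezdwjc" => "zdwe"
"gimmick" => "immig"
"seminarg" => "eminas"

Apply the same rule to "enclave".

nclae

Each output is the input with this applied: delete the last 2 characters, then move the first character to the end.
"enclave" → "encla" → "nclae".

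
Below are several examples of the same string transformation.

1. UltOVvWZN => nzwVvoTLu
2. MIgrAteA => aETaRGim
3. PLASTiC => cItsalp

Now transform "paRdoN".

nODrAP

The pattern: flip the case of every letter, then reverse the string.
For "paRdoN", step one produces "PArDOn"; step two turns that into "nODrAP".
(Check on "PLASTiC": → "plastIc" → "cItsalp" ✓)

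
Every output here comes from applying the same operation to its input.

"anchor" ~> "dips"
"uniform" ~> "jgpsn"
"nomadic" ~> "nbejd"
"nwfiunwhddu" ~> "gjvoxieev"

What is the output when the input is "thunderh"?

The pattern: delete the first 2 characters, then shift every letter 1 place forward in the alphabet (wrapping around).
"thunderh" → "underh" → "voefsi".

voefsi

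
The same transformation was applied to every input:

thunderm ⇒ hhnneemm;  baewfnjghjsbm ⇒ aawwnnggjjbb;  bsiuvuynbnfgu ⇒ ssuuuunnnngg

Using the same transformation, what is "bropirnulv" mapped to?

The transformation: keep every other character starting from the second (positions 2nd, 4th, 6th, ...), then double every character.
For "bropirnulv", step one produces "rpruv"; step two turns that into "rrpprruuvv".
(Check on "bsiuvuynbnfgu": → "suunng" → "ssuuuunnnngg" ✓)

rrpprruuvv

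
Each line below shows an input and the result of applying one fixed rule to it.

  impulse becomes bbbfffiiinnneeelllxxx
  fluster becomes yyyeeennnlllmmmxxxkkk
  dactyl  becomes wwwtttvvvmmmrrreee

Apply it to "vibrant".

The pattern: shift every letter 7 places backward in the alphabet (wrapping around), then repeat every character 3 times.
For "vibrant", step one produces "obuktgm"; step two turns that into "ooobbbuuukkktttgggmmm".
(Check on "dactyl": → "wtvmre" → "wwwtttvvvmmmrrreee" ✓)

ooobbbuuukkktttgggmmm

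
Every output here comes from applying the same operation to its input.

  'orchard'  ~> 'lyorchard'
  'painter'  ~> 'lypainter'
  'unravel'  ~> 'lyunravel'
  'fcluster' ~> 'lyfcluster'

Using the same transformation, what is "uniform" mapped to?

lyuniform

What's happening: prepend "ly".
For "uniform" the result is "lyuniform".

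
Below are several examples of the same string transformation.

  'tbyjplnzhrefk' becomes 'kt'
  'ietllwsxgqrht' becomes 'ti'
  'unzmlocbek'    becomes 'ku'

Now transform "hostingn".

The transformation: move the first character to the end, then keep only the last 2 characters.
Starting from "hostingn": after the first operation, "ostingnh"; after the second, "nh".

nh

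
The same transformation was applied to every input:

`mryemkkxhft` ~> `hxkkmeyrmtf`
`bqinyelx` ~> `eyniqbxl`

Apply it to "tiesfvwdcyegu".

eycdwvfseitug

Each output is the input with this applied: move the last 2 characters to the front (rotate right by 2), then reverse the string.
"tiesfvwdcyegu" → "gutiesfvwdcye" → "eycdwvfseitug".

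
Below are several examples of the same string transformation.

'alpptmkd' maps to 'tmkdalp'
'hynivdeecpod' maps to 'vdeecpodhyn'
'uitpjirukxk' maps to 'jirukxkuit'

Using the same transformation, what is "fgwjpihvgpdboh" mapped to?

Rule — move the first 3 characters to the end (rotate left by 3), then delete the first character.
Starting from "fgwjpihvgpdboh": after the first operation, "jpihvgpdbohfgw"; after the second, "pihvgpdbohfgw".

pihvgpdbohfgw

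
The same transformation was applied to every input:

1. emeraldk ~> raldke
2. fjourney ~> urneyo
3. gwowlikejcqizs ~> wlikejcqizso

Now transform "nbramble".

Looking at the pairs, the operation is to delete the first 2 characters, then move the first character to the end.
Starting from "nbramble": after the first operation, "ramble"; after the second, "ambler".

ambler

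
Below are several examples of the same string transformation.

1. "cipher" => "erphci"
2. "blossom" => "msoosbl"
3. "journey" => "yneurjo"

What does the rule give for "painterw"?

rwteinpa

Looking at the pairs, the operation is to swap each adjacent pair of characters (1↔2, 3↔4, ...), then reverse the string.
"painterw" → "apnietwr" → "rwteinpa".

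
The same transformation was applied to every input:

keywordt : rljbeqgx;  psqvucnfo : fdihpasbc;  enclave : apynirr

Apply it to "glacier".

The transformation: move the first character to the end, then shift every letter 13 places forward in the alphabet (wrapping around) — i.e. ROT13.
Applying both steps to "glacier": "lacierg", then "ynpvret".

ynpvret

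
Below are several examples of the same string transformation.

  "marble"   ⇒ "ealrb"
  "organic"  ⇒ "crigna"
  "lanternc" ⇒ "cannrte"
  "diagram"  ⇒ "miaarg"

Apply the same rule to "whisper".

Rule — take characters alternately from the front and the back (1st, last, 2nd, 2nd-last, ...), then delete the first character.
"whisper" → "wrheips" → "rheips".

rheips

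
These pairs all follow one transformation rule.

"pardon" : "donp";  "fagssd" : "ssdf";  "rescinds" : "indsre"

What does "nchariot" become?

riotnc

Each output is the input with this applied: swap the front and back halves of the string, then delete the last 2 characters.
Applying both steps to "nchariot": "riotncha", then "riotnc".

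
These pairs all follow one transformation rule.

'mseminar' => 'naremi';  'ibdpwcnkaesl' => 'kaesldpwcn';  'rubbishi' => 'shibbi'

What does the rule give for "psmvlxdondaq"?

ondaqmvlxd

In each case the input is transformed by: delete the first 2 characters, then swap the front and back halves of the string.
Applying both steps to "psmvlxdondaq": "mvlxdondaq", then "ondaqmvlxd".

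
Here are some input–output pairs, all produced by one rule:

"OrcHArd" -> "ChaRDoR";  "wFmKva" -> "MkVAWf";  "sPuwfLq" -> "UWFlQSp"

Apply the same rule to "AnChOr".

cHoRaN

In each case the input is transformed by: move the first 2 characters to the end (rotate left by 2), then flip the case of every letter.
Starting from "AnChOr": after the first operation, "ChOrAn"; after the second, "cHoRaN".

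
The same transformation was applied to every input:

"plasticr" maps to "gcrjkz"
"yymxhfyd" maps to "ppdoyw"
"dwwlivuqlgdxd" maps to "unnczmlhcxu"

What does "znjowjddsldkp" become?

qeafnauujcu

Each output is the input with this applied: delete the last 2 characters, then shift every letter 9 places backward in the alphabet (wrapping around).
Applying both steps to "znjowjddsldkp": "znjowjddsld", then "qeafnauujcu".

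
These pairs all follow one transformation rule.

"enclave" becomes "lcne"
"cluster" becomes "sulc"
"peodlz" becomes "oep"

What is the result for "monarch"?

Looking at the pairs, the operation is to reverse the string, then delete the first 3 characters.
On "monarch": the first step gives "hcranom", and the second then gives "anom".
(Check on "enclave": → "evalcne" → "lcne" ✓)

anom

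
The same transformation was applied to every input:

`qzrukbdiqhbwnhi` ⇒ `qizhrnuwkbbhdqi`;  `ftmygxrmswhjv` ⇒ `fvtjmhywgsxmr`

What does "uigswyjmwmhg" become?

Looking at the pairs, the operation is to take characters alternately from the front and the back (1st, last, 2nd, 2nd-last, ...).
For "uigswyjmwmhg" the result is "ugihgmswwmyj".

ugihgmswwmyj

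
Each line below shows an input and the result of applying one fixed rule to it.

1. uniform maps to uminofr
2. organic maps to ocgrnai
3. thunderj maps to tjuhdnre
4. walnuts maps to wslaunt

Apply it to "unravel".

The rule is to move the last character to the front, then swap each adjacent pair of characters (1↔2, 3↔4, ...).
Applying both steps to "unravel": "lunrave", then "ulrnvae".

ulrnvae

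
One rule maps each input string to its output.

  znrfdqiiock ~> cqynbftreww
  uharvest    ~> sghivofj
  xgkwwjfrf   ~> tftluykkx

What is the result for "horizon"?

ncbvcfw

The pattern: move the last 3 characters to the front (rotate right by 3), then shift every letter 12 places backward in the alphabet (wrapping around).
On "horizon": the first step gives "zonhori", and the second then gives "ncbvcfw".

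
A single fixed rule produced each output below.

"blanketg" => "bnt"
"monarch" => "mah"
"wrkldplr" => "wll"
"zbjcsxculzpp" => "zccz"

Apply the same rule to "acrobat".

aot

In each case the input is transformed by: keep one character in every 3, starting at position 1 (positions 1st, 4th, 7th, ...).
Doing the same to "acrobat": "aot".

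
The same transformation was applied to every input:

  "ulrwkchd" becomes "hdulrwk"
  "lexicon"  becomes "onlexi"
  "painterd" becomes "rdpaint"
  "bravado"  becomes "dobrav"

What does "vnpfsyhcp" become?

cpvnpfsy

The transformation: move the last 2 characters to the front (rotate right by 2), then delete the last character.
Working it through for "vnpfsyhcp": intermediate "cpvnpfsyh", final "cpvnpfsy".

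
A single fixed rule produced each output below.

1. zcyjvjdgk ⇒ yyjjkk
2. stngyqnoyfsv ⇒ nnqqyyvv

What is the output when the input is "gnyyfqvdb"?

yyqqbb

Each output is the input with this applied: keep one character in every 3, starting at position 3 (positions 3rd, 6th, 9th, ...), then double every character.
Doing the same to "gnyyfqvdb": "yyqqbb".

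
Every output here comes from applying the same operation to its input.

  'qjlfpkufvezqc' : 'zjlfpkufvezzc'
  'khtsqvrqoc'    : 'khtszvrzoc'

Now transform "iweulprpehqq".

The pattern: replace every "q" with "z".
Doing the same to "iweulprpehqq": "iweulprpehzz".

iweulprpehzz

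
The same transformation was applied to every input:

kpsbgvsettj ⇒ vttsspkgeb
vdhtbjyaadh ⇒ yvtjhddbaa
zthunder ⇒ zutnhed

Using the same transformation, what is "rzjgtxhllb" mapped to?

The rule is to delete the last character, then sort the characters into reverse alphabetical order.
On "rzjgtxhllb": the first step gives "rzjgtxhll", and the second then gives "zxtrlljhg".

zxtrlljhg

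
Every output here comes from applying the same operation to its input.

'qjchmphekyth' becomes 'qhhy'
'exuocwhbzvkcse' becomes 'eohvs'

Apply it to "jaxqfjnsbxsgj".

jqnxj

What's happening: keep one character in every 3, starting at position 1 (positions 1st, 4th, 7th, ...).
For "jaxqfjnsbxsgj" the result is "jqnxj".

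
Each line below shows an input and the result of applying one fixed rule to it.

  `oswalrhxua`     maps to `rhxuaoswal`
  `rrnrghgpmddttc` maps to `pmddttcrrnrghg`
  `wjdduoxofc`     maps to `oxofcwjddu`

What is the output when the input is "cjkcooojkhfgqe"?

Looking at the pairs, the operation is to swap the front and back halves of the string.
Applying that to "cjkcooojkhfgqe" gives "jkhfgqecjkcooo".

jkhfgqecjkcooo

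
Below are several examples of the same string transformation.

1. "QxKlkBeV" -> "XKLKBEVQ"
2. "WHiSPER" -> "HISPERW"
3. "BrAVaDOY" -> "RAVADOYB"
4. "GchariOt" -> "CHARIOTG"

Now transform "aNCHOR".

NCHORA

Looking at the pairs, the operation is to move the first character to the end, then convert every letter to uppercase.
So "aNCHOR" becomes "NCHORA".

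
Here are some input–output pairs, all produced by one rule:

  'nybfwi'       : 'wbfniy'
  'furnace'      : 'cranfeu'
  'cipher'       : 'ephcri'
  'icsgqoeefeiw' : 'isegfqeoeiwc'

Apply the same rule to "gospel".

espglo

The pattern: take characters alternately from the front and the back (1st, last, 2nd, 2nd-last, ...), then move the first 3 characters to the end (rotate left by 3).
Working it through for "gospel": intermediate "gloesp", final "espglo".
(Check on "furnace": → "feucran" → "cranfeu" ✓)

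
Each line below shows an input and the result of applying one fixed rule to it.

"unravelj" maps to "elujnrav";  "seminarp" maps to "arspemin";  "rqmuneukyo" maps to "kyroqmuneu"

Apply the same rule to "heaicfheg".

hehgeaicf

Rule — swap the first and last characters, then move the last 3 characters to the front (rotate right by 3).
"heaicfheg" → "geaicfheh" → "hehgeaicf".
(Check on "seminarp": → "peminars" → "arspemin" ✓)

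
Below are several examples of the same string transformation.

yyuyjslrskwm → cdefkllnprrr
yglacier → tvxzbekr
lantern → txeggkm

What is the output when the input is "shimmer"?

xabffkl

What's happening: sort the characters into alphabetical order, then shift every letter 7 places backward in the alphabet (wrapping around).
Applying both steps to "shimmer": "ehimmrs", then "xabffkl".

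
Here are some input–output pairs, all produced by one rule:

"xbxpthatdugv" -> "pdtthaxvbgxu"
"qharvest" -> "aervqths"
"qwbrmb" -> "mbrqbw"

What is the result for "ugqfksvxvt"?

Rule — take characters alternately from the front and the back (1st, last, 2nd, 2nd-last, ...), then swap the front and back halves of the string.
Applying both steps to "ugqfksvxvt": "utgvqxfvks", then "xfvksutgvq".

xfvksutgvq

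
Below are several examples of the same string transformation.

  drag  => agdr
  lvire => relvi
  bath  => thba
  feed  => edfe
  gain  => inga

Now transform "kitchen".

What's happening: move the last 2 characters to the front (rotate right by 2).
Applying that to "kitchen" gives "enkitch".

enkitch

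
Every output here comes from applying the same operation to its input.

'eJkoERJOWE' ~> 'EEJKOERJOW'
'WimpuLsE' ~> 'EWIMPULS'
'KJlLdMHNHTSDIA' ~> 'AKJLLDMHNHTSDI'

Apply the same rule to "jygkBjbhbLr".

RJYGKBJBHBL

The pattern: move the last character to the front, then convert every letter to uppercase.
Applying both steps to "jygkBjbhbLr": "rjygkBjbhbL", then "RJYGKBJBHBL".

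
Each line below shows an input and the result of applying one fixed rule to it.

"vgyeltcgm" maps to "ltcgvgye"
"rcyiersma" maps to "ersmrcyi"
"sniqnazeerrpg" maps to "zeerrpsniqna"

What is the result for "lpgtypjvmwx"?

pjvmwlpgty

Each output is the input with this applied: delete the last character, then swap the front and back halves of the string.
For "lpgtypjvmwx", step one produces "lpgtypjvmw"; step two turns that into "pjvmwlpgty".
(Check on "rcyiersma": → "rcyiersm" → "ersmrcyi" ✓)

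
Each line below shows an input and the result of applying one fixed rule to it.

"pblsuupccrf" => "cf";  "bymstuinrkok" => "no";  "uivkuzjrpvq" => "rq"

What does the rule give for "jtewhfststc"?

Each output is the input with this applied: keep one character in every 3, starting at position 2 (positions 2nd, 5th, 8th, ...), then delete the first 2 characters.
On "jtewhfststc": the first step gives "thtc", and the second then gives "tc".
(Check on "bymstuinrkok": → "ytno" → "no" ✓)

tc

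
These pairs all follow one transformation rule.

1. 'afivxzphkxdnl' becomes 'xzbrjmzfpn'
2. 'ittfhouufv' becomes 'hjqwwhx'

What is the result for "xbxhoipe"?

What's happening: shift every letter 2 places forward in the alphabet (wrapping around), then delete the first 3 characters.
Applying that to "xbxhoipe" gives "jqkrg".

jqkrg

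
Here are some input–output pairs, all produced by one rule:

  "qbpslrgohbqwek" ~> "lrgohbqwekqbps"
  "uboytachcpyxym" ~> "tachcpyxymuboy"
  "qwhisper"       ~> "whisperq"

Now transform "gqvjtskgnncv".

The pattern: swap the front and back halves of the string, then move the last 3 characters to the front (rotate right by 3).
"gqvjtskgnncv" → "kgnncvgqvjts" → "jtskgnncvgqv".

jtskgnncvgqv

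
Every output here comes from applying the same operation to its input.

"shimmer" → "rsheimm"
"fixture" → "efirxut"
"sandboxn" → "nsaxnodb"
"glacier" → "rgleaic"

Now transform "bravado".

The pattern: swap the first and last characters, then take characters alternately from the front and the back (1st, last, 2nd, 2nd-last, ...).
Applying both steps to "bravado": "oravadb", then "obrdaav".

obrdaav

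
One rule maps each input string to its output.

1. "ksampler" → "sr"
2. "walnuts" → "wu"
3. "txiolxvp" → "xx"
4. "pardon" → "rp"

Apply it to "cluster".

ut

The rule is to sort the characters into reverse alphabetical order, then keep only the first 2 characters.
Working it through for "cluster": intermediate "utsrlec", final "ut".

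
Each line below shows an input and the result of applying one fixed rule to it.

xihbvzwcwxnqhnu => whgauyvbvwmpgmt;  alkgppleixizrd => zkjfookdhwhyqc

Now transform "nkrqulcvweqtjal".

Each output is the input with this applied: shift every letter 1 place backward in the alphabet (wrapping around).
On "nkrqulcvweqtjal" that produces "mjqptkbuvdpsizk".

mjqptkbuvdpsizk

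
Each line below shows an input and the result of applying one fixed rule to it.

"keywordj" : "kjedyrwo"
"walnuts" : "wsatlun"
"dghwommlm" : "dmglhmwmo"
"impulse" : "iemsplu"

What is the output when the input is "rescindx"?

rxedsnci

Each output is the input with this applied: take characters alternately from the front and the back (1st, last, 2nd, 2nd-last, ...).
On "rescindx" that produces "rxedsnci".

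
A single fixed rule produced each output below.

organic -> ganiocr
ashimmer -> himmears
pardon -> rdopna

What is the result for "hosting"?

stinhgo

Each output is the input with this applied: swap the first and last characters, then move the first 2 characters to the end (rotate left by 2).
Starting from "hosting": after the first operation, "gostinh"; after the second, "stinhgo".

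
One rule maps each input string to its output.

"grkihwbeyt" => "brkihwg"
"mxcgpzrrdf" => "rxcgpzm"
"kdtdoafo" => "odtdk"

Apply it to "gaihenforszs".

The pattern: delete the last 3 characters, then swap the first and last characters.
"gaihenforszs" → "gaihenfor" → "raihenfog".
(Check on "kdtdoafo": → "kdtdo" → "odtdk" ✓)

raihenfog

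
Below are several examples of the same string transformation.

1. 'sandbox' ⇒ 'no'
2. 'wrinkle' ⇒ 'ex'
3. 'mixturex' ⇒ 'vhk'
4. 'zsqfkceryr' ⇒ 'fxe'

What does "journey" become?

The pattern: keep one character in every 3, starting at position 2 (positions 2nd, 5th, 8th, ...), then shift every letter 13 places forward in the alphabet (wrapping around) — i.e. ROT13.
On "journey": the first step gives "on", and the second then gives "ba".

ba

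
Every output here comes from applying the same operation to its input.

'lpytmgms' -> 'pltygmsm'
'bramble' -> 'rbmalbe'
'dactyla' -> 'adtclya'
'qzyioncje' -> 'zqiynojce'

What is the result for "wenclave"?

ewcnalev

Each output is the input with this applied: swap each adjacent pair of characters (1↔2, 3↔4, ...).
Applying that to "wenclave" gives "ewcnalev".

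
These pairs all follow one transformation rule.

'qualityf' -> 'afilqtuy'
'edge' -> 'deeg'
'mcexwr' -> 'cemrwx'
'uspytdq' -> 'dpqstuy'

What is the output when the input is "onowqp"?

noopqw

The pattern: sort the characters into alphabetical order.
On "onowqp" that produces "noopqw".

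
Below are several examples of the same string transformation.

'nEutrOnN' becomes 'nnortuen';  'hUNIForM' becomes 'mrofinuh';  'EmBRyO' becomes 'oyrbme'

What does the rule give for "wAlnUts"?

stunlaw

Each output is the input with this applied: reverse the string, then convert every letter to lowercase.
On "wAlnUts": the first step gives "stUnlAw", and the second then gives "stunlaw".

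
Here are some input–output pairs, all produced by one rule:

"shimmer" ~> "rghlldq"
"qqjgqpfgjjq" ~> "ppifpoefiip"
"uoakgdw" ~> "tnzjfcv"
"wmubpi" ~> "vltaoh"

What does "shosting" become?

rgnrshmf

Rule — shift every letter 1 place backward in the alphabet (wrapping around).
So "shosting" becomes "rgnrshmf".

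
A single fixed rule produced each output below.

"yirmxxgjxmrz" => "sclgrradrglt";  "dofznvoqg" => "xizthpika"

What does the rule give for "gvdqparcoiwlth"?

Looking at the pairs, the operation is to shift every letter 6 places backward in the alphabet (wrapping around).
So "gvdqparcoiwlth" becomes "apxkjulwicqfnb".

apxkjulwicqfnb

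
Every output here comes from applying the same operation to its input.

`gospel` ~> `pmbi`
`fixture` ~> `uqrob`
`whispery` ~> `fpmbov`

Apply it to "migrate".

doxqb

The pattern: shift every letter 3 places backward in the alphabet (wrapping around), then delete the first 2 characters.
Starting from "migrate": after the first operation, "jfdoxqb"; after the second, "doxqb".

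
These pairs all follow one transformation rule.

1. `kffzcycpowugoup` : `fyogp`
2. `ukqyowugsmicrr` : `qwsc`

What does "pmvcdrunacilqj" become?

The transformation: keep one character in every 3, starting at position 3 (positions 3rd, 6th, 9th, ...).
Doing the same to "pmvcdrunacilqj": "vral".

vral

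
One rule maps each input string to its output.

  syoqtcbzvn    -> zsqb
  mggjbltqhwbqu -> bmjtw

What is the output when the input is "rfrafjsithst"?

Looking at the pairs, the operation is to move the last 3 characters to the front (rotate right by 3), then keep one character in every 3, starting at position 1 (positions 1st, 4th, 7th, ...).
Working it through for "rfrafjsithst": intermediate "hstrfrafjsit", final "hras".

hras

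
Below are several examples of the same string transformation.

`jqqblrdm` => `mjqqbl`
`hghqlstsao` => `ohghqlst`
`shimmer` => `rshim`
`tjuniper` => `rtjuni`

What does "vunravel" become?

Rule — move the last 3 characters to the front (rotate right by 3), then delete the first 2 characters.
Applying both steps to "vunravel": "velvunra", then "lvunra".
(Check on "shimmer": → "mershim" → "rshim" ✓)

lvunra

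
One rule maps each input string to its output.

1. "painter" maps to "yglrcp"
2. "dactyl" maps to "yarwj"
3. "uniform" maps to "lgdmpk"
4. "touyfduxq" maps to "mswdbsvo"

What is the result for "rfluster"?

djsqrcp

Looking at the pairs, the operation is to delete the first character, then shift every letter 2 places backward in the alphabet (wrapping around).
Starting from "rfluster": after the first operation, "fluster"; after the second, "djsqrcp".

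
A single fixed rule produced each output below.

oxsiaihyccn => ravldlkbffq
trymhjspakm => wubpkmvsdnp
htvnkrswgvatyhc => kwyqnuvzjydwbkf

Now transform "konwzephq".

nrqzchskt

What's happening: shift every letter 3 places forward in the alphabet (wrapping around).
Doing the same to "konwzephq": "nrqzchskt".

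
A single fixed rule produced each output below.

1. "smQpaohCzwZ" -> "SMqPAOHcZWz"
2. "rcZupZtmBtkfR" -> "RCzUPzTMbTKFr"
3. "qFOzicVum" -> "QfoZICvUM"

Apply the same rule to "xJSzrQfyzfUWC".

XjsZRqFYZFuwc

Rule — flip the case of every letter.
For "xJSzrQfyzfUWC" the result is "XjsZRqFYZFuwc".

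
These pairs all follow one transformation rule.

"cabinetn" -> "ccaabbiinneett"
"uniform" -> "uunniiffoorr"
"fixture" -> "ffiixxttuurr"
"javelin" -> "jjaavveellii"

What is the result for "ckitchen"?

cckkiittcchhee

Rule — delete the last character, then double every character.
"ckitchen" → "ckitche" → "cckkiittcchhee".
(Check on "javelin": → "javeli" → "jjaavveellii" ✓)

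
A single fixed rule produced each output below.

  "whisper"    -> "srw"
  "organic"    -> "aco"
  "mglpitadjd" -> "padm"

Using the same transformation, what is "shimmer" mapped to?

In each case the input is transformed by: keep one character in every 3, starting at position 1 (positions 1st, 4th, 7th, ...), then move the first character to the end.
Working it through for "shimmer": intermediate "smr", final "mrs".

mrs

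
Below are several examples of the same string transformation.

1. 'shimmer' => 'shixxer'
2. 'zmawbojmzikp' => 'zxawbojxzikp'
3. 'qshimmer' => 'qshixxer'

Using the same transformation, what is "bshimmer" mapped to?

bshixxer

In each case the input is transformed by: replace every "m" with "x".
On "bshimmer" that produces "bshixxer".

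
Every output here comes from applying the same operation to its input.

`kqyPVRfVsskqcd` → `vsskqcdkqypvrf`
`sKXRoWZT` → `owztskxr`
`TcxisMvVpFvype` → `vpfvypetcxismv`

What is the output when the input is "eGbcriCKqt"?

The rule is to swap the front and back halves of the string, then convert every letter to lowercase.
"eGbcriCKqt" → "ickqtegbcr".

ickqtegbcr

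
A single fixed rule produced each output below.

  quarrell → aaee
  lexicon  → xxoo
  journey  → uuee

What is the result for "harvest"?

The rule is to keep one character in every 3, starting at position 3 (positions 3rd, 6th, 9th, ...), then double every character.
Working it through for "harvest": intermediate "rs", final "rrss".
(Check on "journey": → "ue" → "uuee" ✓)

rrss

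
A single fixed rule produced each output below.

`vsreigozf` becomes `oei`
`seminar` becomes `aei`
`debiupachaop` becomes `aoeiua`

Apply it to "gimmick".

ii

The pattern: move the last 3 characters to the front (rotate right by 3), then keep only the vowels.
For "gimmick", step one produces "ickgimm"; step two turns that into "ii".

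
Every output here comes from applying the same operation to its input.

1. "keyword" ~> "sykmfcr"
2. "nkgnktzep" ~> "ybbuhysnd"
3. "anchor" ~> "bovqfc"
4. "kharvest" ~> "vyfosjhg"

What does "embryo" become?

asfpcm

The pattern: shift every letter 12 places backward in the alphabet (wrapping around), then swap each adjacent pair of characters (1↔2, 3↔4, ...).
Applying that to "embryo" gives "asfpcm".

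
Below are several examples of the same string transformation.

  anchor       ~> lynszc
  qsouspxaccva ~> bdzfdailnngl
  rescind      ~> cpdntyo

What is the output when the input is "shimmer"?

dstxxpc

Looking at the pairs, the operation is to shift every letter 11 places forward in the alphabet (wrapping around).
For "shimmer" the result is "dstxxpc".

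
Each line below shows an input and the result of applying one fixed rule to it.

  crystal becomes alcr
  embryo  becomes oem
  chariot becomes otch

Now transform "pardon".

Each output is the input with this applied: move the first 2 characters to the end (rotate left by 2), then delete the first 3 characters.
On "pardon": the first step gives "rdonpa", and the second then gives "npa".

npa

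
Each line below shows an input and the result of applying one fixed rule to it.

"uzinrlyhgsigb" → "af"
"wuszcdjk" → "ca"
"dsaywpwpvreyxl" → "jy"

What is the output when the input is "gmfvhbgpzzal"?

The rule is to shift every letter 6 places forward in the alphabet (wrapping around), then keep only the first 2 characters.
Working it through for "gmfvhbgpzzal": intermediate "mslbnhmvffgr", final "ms".

ms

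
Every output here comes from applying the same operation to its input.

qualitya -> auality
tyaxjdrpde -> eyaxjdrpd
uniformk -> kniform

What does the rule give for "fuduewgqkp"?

The pattern: delete the first character, then move the last character to the front.
Working it through for "fuduewgqkp": intermediate "uduewgqkp", final "puduewgqk".

puduewgqk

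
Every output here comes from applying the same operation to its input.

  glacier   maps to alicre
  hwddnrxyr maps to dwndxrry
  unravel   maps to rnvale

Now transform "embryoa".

bmyrao

In each case the input is transformed by: delete the first character, then swap each adjacent pair of characters (1↔2, 3↔4, ...).
"embryoa" → "mbryoa" → "bmyrao".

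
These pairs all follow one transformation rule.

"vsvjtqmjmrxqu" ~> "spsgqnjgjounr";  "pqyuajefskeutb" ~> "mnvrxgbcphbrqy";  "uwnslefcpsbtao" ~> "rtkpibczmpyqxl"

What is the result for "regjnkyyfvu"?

In each case the input is transformed by: shift every letter 3 places backward in the alphabet (wrapping around).
Applying that to "regjnkyyfvu" gives "obdgkhvvcsr".

obdgkhvvcsr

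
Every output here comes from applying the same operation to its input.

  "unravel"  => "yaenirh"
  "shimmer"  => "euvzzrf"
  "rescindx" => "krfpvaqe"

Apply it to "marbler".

eneoyrz

The transformation: swap the first and last characters, then shift every letter 13 places forward in the alphabet (wrapping around) — i.e. ROT13.
Applying both steps to "marbler": "rarblem", then "eneoyrz".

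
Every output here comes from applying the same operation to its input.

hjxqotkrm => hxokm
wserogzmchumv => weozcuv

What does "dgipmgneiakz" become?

dimnik

The transformation: keep every other character starting from the first (positions 1st, 3rd, 5th, ...).
Doing the same to "dgipmgneiakz": "dimnik".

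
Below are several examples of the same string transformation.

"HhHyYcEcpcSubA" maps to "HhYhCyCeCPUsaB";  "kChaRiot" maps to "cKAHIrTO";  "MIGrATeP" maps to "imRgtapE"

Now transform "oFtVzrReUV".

In each case the input is transformed by: flip the case of every letter, then swap each adjacent pair of characters (1↔2, 3↔4, ...).
Applying both steps to "oFtVzrReUV": "OfTvZRrEuv", then "fOvTRZErvu".

fOvTRZErvu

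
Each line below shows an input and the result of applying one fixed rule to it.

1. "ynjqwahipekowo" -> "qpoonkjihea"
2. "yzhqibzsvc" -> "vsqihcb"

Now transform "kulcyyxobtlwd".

Each output is the input with this applied: sort the characters into reverse alphabetical order, then delete the first 3 characters.
For "kulcyyxobtlwd", step one produces "yyxwutollkdcb"; step two turns that into "wutollkdcb".

wutollkdcb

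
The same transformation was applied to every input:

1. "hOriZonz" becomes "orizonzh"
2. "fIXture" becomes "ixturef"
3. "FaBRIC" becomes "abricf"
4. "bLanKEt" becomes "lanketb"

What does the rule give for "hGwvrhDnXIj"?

gwvrhdnxijh

In each case the input is transformed by: move the first character to the end, then convert every letter to lowercase.
On "hGwvrhDnXIj": the first step gives "GwvrhDnXIjh", and the second then gives "gwvrhdnxijh".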